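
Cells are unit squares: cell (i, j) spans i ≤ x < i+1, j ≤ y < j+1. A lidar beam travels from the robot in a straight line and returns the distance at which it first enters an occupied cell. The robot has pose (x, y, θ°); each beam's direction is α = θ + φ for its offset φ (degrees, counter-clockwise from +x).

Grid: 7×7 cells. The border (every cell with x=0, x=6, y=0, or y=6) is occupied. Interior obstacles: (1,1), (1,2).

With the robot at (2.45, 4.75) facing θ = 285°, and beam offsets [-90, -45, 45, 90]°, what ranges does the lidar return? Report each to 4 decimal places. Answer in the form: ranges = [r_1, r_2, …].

ranges = [1.5012, 2.0207, 4.0992, 3.6752]

beam 1: φ=-90°, α=195°
  cosα=-0.9659 sinα=-0.2588 | (2,4) | tMaxX 0.4659 tMaxY 2.8978 | tΔX 1.0353 tΔY 3.8637
    t=0.4659 [x] (1,4)
    t=1.5012 [x] (0,4) — stop
  → r_1 = 1.5012
beam 2: φ=-45°, α=240°
  cosα=-0.5000 sinα=-0.8660 | (2,4) | tMaxX 0.9000 tMaxY 0.8660 | tΔX 2.0000 tΔY 1.1547
    t=0.8660 [y] (2,3)
    t=0.9000 [x] (1,3)
    t=2.0207 [y] (1,2) — stop
  → r_2 = 2.0207
beam 3: φ=45°, α=330°
  cosα=0.8660 sinα=-0.5000 | (2,4) | tMaxX 0.6351 tMaxY 1.5000 | tΔX 1.1547 tΔY 2.0000
    t=0.6351 [x] (3,4)
    t=1.5000 [y] (3,3)
    t=1.7898 [x] (4,3)
    t=2.9445 [x] (5,3)
    t=3.5000 [y] (5,2)
    t=4.0992 [x] (6,2) — stop
  → r_3 = 4.0992
beam 4: φ=90°, α=15°
  cosα=0.9659 sinα=0.2588 | (2,4) | tMaxX 0.5694 tMaxY 0.9659 | tΔX 1.0353 tΔY 3.8637
    t=0.5694 [x] (3,4)
    t=0.9659 [y] (3,5)
    t=1.6047 [x] (4,5)
    t=2.6400 [x] (5,5)
    t=3.6752 [x] (6,5) — stop
  → r_4 = 3.6752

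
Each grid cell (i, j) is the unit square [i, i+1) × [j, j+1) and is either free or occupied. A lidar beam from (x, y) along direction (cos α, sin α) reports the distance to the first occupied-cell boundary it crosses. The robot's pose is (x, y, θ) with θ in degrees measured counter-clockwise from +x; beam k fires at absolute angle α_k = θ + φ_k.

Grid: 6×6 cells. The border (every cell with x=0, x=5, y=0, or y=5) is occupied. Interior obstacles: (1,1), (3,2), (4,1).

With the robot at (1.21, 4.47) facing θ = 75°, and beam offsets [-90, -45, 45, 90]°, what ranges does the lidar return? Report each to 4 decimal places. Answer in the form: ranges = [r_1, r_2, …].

ranges = [3.9237, 1.0600, 0.4200, 0.2174]

beam 1: φ=-90°, α=345°
  cosα=0.9659 sinα=-0.2588 | (1,4) | tMaxX 0.8179 tMaxY 1.8159 | tΔX 1.0353 tΔY 3.8637
    t=0.8179 [x] (2,4)
    t=1.8159 [y] (2,3)
    t=1.8531 [x] (3,3)
    t=2.8884 [x] (4,3)
    t=3.9237 [x] (5,3) — stop
  → r_1 = 3.9237
beam 2: φ=-45°, α=30°
  cosα=0.8660 sinα=0.5000 | (1,4) | tMaxX 0.9122 tMaxY 1.0600 | tΔX 1.1547 tΔY 2.0000
    t=0.9122 [x] (2,4)
    t=1.0600 [y] (2,5) — stop
  → r_2 = 1.0600
beam 3: φ=45°, α=120°
  cosα=-0.5000 sinα=0.8660 | (1,4) | tMaxX 0.4200 tMaxY 0.6120 | tΔX 2.0000 tΔY 1.1547
    t=0.4200 [x] (0,4) — stop
  → r_3 = 0.4200
beam 4: φ=90°, α=165°
  cosα=-0.9659 sinα=0.2588 | (1,4) | tMaxX 0.2174 tMaxY 2.0478 | tΔX 1.0353 tΔY 3.8637
    t=0.2174 [x] (0,4) — stop
  → r_4 = 0.2174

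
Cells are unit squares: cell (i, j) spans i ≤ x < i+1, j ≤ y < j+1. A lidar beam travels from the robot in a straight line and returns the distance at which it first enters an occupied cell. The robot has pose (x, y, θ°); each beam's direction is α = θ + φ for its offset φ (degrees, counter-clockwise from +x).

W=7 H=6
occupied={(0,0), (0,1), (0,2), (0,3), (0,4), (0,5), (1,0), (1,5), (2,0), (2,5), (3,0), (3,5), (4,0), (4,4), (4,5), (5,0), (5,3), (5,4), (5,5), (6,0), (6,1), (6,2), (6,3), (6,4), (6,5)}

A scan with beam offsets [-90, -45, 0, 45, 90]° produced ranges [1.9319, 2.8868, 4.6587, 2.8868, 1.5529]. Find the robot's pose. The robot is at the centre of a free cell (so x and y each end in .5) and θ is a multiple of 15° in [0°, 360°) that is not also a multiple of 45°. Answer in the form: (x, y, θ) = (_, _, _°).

Enumerate (i+0.5, j+0.5, θ) over the 17 free cells and 16 admissible headings. For each, cast all 5 beams and compare to the given ranges.
  (1.5, 4.5, 105°): beam 2 = 0.5774 ≠ 2.8868 ✗
  (2.5, 3.5, 120°): beam 1 = 1.7321 ≠ 1.9319 ✗
  (3.5, 1.5, 165°): beam 1 = 2.5882 ≠ 1.9319 ✗
  (2.5, 3.5, 285°): beam 1 = 1.5529 ≠ 1.9319 ✗
  …
  (1.5, 3.5, 345°): r_1=1.9319, r_2=2.8868, r_3=4.6587, r_4=2.8868, r_5=1.5529 — all match ✓
Only this pose fits every beam.

(x, y, θ) = (1.5, 3.5, 345°)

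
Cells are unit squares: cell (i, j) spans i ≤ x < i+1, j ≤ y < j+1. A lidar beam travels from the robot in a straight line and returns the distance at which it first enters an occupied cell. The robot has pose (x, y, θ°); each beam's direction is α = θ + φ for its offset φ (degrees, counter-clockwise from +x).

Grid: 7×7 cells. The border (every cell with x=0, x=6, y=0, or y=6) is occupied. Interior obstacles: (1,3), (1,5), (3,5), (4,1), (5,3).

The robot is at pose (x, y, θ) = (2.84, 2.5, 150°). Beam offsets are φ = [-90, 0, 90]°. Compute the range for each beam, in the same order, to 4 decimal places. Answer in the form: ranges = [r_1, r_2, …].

ranges = [4.0415, 1.0000, 1.7321]

beam 1: φ=-90°, α=60°
  direction (0.5000, 0.8660); cell (2,2); t to first gridline: x 0.3200, y 0.5774 (then +2.0000 / +1.1547)
    (3,2) via x @ 0.3200
    (3,3) via y @ 0.5774
    (3,4) via y @ 1.7321
    (4,4) via x @ 2.3200
    (4,5) via y @ 2.8868
    (4,6) via y @ 4.0415  # hit
  → r_1 = 4.0415
beam 2: φ=0°, α=150°
  direction (-0.8660, 0.5000); cell (2,2); t to first gridline: x 0.9699, y 1.0000 (then +1.1547 / +2.0000)
    (1,2) via x @ 0.9699
    (1,3) via y @ 1.0000  # hit
  → r_2 = 1.0000
beam 3: φ=90°, α=240°
  direction (-0.5000, -0.8660); cell (2,2); t to first gridline: x 1.6800, y 0.5774 (then +2.0000 / +1.1547)
    (2,1) via y @ 0.5774
    (1,1) via x @ 1.6800
    (1,0) via y @ 1.7321  # hit
  → r_3 = 1.7321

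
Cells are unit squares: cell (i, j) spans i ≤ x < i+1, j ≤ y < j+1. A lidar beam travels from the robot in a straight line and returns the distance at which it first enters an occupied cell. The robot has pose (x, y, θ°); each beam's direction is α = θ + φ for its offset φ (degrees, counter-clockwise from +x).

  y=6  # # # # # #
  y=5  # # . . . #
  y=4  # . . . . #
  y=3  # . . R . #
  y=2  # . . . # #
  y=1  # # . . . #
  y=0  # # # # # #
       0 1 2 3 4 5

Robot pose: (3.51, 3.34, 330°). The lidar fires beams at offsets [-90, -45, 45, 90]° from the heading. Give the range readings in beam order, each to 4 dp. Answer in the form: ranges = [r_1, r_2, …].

beam 1: φ=-90°, α=240°
  direction (-0.5000, -0.8660); cell (3,3); t to first gridline: x 1.0200, y 0.3926 (then +2.0000 / +1.1547)
    (3,2) via y @ 0.3926
    (2,2) via x @ 1.0200
    (2,1) via y @ 1.5473
    (2,0) via y @ 2.7020  # hit
  → r_1 = 2.7020
beam 2: φ=-45°, α=285°
  direction (0.2588, -0.9659); cell (3,3); t to first gridline: x 1.8932, y 0.3520 (then +3.8637 / +1.0353)
    (3,2) via y @ 0.3520
    (3,1) via y @ 1.3873
    (4,1) via x @ 1.8932
    (4,0) via y @ 2.4225  # hit
  → r_2 = 2.4225
beam 3: φ=45°, α=15°
  direction (0.9659, 0.2588); cell (3,3); t to first gridline: x 0.5073, y 2.5500 (then +1.0353 / +3.8637)
    (4,3) via x @ 0.5073
    (5,3) via x @ 1.5426  # hit
  → r_3 = 1.5426
beam 4: φ=90°, α=60°
  direction (0.5000, 0.8660); cell (3,3); t to first gridline: x 0.9800, y 0.7621 (then +2.0000 / +1.1547)
    (3,4) via y @ 0.7621
    (4,4) via x @ 0.9800
    (4,5) via y @ 1.9168
    (5,5) via x @ 2.9800  # hit
  → r_4 = 2.9800

ranges = [2.7020, 2.4225, 1.5426, 2.9800]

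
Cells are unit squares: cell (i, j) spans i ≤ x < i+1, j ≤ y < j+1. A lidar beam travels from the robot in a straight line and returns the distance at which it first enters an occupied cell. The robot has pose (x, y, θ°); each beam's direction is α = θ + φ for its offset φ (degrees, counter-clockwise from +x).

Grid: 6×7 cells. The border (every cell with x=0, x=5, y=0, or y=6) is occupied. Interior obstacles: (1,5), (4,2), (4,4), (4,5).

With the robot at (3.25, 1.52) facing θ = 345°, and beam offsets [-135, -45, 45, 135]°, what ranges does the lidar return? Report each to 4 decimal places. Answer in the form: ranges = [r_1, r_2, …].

ranges = [1.0400, 0.6004, 0.9600, 4.0184]

beam 1: φ=-135°, α=210°
  dir = (cos 210°, sin 210°) = (-0.8660, -0.5000); from cell (3,1)
  next x-line at t=0.2887, next y-line at t=1.0400; Δt_x=1.1547, Δt_y=2.0000
    x: enter (2,1) at t=0.2887
    y: enter (2,0) at t=1.0400 ← occupied
  → r_1 = 1.0400
beam 2: φ=-45°, α=300°
  dir = (cos 300°, sin 300°) = (0.5000, -0.8660); from cell (3,1)
  next x-line at t=1.5000, next y-line at t=0.6004; Δt_x=2.0000, Δt_y=1.1547
    y: enter (3,0) at t=0.6004 ← occupied
  → r_2 = 0.6004
beam 3: φ=45°, α=30°
  dir = (cos 30°, sin 30°) = (0.8660, 0.5000); from cell (3,1)
  next x-line at t=0.8660, next y-line at t=0.9600; Δt_x=1.1547, Δt_y=2.0000
    x: enter (4,1) at t=0.8660
    y: enter (4,2) at t=0.9600 ← occupied
  → r_3 = 0.9600
beam 4: φ=135°, α=120°
  dir = (cos 120°, sin 120°) = (-0.5000, 0.8660); from cell (3,1)
  next x-line at t=0.5000, next y-line at t=0.5543; Δt_x=2.0000, Δt_y=1.1547
    x: enter (2,1) at t=0.5000
    y: enter (2,2) at t=0.5543
    y: enter (2,3) at t=1.7090
    x: enter (1,3) at t=2.5000
    y: enter (1,4) at t=2.8637
    y: enter (1,5) at t=4.0184 ← occupied
  → r_4 = 4.0184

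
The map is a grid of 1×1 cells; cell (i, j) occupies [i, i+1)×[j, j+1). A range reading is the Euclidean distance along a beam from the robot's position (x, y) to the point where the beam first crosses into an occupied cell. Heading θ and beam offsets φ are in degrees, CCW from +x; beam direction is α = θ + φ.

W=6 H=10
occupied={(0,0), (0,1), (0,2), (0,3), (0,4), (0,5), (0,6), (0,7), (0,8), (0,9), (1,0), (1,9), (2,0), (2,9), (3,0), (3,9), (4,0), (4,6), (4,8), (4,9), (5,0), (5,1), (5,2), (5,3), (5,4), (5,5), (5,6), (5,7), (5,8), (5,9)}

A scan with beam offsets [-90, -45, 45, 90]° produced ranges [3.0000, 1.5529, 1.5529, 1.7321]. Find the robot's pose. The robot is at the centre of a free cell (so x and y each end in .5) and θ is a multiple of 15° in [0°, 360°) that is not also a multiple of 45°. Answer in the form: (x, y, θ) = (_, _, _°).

Enumerate (i+0.5, j+0.5, θ) over the 30 free cells and 16 admissible headings. For each, cast all 4 beams and compare to the given ranges.
  (1.5, 4.5, 240°): beam 1 = 0.5774 ≠ 3.0000 ✗
  (1.5, 5.5, 240°): beam 1 = 0.5774 ≠ 3.0000 ✗
  (4.5, 2.5, 150°): beam 1 = 1.0000 ≠ 3.0000 ✗
  (3.5, 7.5, 105°): beam 1 = 1.5529 ≠ 3.0000 ✗
  …
  (2.5, 2.5, 210°): r_1=3.0000, r_2=1.5529, r_3=1.5529, r_4=1.7321 — all match ✓
Only this pose fits every beam.

(x, y, θ) = (2.5, 2.5, 210°)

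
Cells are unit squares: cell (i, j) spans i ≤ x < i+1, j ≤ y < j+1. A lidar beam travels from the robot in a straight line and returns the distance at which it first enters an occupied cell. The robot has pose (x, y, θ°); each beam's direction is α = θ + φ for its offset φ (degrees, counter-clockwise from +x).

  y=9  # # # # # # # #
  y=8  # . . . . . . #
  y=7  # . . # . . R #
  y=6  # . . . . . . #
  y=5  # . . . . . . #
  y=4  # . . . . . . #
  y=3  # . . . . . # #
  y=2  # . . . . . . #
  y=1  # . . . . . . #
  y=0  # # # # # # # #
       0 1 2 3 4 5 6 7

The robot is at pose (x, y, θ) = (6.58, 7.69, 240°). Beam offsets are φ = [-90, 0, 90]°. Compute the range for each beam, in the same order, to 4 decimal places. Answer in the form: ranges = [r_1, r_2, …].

beam 1: φ=-90°, α=150°
  dir = (cos 150°, sin 150°) = (-0.8660, 0.5000); from cell (6,7)
  next x-line at t=0.6697, next y-line at t=0.6200; Δt_x=1.1547, Δt_y=2.0000
    y: enter (6,8) at t=0.6200
    x: enter (5,8) at t=0.6697
    x: enter (4,8) at t=1.8244
    y: enter (4,9) at t=2.6200 ← occupied
  → r_1 = 2.6200
beam 2: φ=0°, α=240°
  dir = (cos 240°, sin 240°) = (-0.5000, -0.8660); from cell (6,7)
  next x-line at t=1.1600, next y-line at t=0.7967; Δt_x=2.0000, Δt_y=1.1547
    y: enter (6,6) at t=0.7967
    x: enter (5,6) at t=1.1600
    y: enter (5,5) at t=1.9514
    y: enter (5,4) at t=3.1061
    x: enter (4,4) at t=3.1600
    y: enter (4,3) at t=4.2608
    x: enter (3,3) at t=5.1600
    y: enter (3,2) at t=5.4155
    y: enter (3,1) at t=6.5702
    x: enter (2,1) at t=7.1600
    y: enter (2,0) at t=7.7249 ← occupied
  → r_2 = 7.7249
beam 3: φ=90°, α=330°
  dir = (cos 330°, sin 330°) = (0.8660, -0.5000); from cell (6,7)
  next x-line at t=0.4850, next y-line at t=1.3800; Δt_x=1.1547, Δt_y=2.0000
    x: enter (7,7) at t=0.4850 ← occupied
  → r_3 = 0.4850

ranges = [2.6200, 7.7249, 0.4850]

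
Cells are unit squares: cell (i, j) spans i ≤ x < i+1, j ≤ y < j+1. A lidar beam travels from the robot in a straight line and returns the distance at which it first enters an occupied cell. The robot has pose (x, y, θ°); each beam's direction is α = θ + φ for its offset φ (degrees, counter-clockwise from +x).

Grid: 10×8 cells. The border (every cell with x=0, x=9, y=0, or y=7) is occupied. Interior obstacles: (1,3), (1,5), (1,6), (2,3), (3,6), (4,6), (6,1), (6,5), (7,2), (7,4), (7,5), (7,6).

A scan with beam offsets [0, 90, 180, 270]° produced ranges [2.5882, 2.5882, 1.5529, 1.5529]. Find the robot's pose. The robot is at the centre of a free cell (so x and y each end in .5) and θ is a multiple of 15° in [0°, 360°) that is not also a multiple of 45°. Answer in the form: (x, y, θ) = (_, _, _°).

(x, y, θ) = (5.5, 2.5, 75°)

Enumerate (i+0.5, j+0.5, θ) over the 36 free cells and 16 admissible headings. For each, cast all 4 beams and compare to the given ranges.
  (2.5, 2.5, 330°): beam 1 = 3.0000 ≠ 2.5882 ✗
  (5.5, 6.5, 240°): beam 1 = 6.3509 ≠ 2.5882 ✗
  (2.5, 6.5, 255°): beam 2 = 0.5176 ≠ 2.5882 ✗
  (6.5, 6.5, 165°): beam 1 = 1.5529 ≠ 2.5882 ✗
  (8.5, 3.5, 330°): beam 1 = 0.5774 ≠ 2.5882 ✗
  …
  (5.5, 2.5, 75°): r_1=2.5882, r_2=2.5882, r_3=1.5529, r_4=1.5529 — all match ✓
Unique over the lattice → pose = (5.5, 2.5, 75°).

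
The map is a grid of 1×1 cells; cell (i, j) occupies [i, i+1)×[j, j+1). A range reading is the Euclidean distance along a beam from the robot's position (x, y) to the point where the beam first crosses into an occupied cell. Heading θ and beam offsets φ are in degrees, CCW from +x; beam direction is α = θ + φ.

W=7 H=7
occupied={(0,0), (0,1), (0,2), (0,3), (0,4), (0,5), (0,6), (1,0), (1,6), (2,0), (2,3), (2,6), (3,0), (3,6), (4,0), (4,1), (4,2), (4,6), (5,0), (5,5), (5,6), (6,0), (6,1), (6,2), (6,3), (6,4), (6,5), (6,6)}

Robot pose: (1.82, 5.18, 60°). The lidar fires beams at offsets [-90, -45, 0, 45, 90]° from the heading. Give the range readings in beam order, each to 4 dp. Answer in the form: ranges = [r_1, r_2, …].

ranges = [4.8266, 3.1682, 0.9469, 0.8489, 0.9469]

beam 1: φ=-90°, α=330°
  d=(0.8660,-0.5000)  start (1,5)  tX=0.2078 tY=0.3600  stride 1/|dx|=1.1547 1/|dy|=2.0000
    cross x-line → (2,5), t=0.2078
    cross y-line → (2,4), t=0.3600
    cross x-line → (3,4), t=1.3625
    cross y-line → (3,3), t=2.3600
    cross x-line → (4,3), t=2.5172
    cross x-line → (5,3), t=3.6719
    cross y-line → (5,2), t=4.3600
    cross x-line → (6,2), t=4.8266 (wall)
  → r_1 = 4.8266
beam 2: φ=-45°, α=15°
  d=(0.9659,0.2588)  start (1,5)  tX=0.1863 tY=3.1682  stride 1/|dx|=1.0353 1/|dy|=3.8637
    cross x-line → (2,5), t=0.1863
    cross x-line → (3,5), t=1.2216
    cross x-line → (4,5), t=2.2569
    cross y-line → (4,6), t=3.1682 (wall)
  → r_2 = 3.1682
beam 3: φ=0°, α=60°
  d=(0.5000,0.8660)  start (1,5)  tX=0.3600 tY=0.9469  stride 1/|dx|=2.0000 1/|dy|=1.1547
    cross x-line → (2,5), t=0.3600
    cross y-line → (2,6), t=0.9469 (wall)
  → r_3 = 0.9469
beam 4: φ=45°, α=105°
  d=(-0.2588,0.9659)  start (1,5)  tX=3.1682 tY=0.8489  stride 1/|dx|=3.8637 1/|dy|=1.0353
    cross y-line → (1,6), t=0.8489 (wall)
  → r_4 = 0.8489
beam 5: φ=90°, α=150°
  d=(-0.8660,0.5000)  start (1,5)  tX=0.9469 tY=1.6400  stride 1/|dx|=1.1547 1/|dy|=2.0000
    cross x-line → (0,5), t=0.9469 (wall)
  → r_5 = 0.9469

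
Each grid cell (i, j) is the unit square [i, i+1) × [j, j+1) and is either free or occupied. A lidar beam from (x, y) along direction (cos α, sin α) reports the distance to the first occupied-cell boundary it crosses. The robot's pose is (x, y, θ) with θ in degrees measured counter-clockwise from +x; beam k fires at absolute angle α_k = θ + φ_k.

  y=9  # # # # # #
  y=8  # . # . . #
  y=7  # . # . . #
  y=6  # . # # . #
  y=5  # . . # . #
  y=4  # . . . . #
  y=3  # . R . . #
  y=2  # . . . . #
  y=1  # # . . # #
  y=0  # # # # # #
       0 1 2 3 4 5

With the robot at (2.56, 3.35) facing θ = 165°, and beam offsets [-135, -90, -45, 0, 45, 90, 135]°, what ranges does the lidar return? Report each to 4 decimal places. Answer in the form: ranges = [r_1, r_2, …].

beam 1: φ=-135°, α=30°
  d=(0.8660,0.5000)  start (2,3)  tX=0.5081 tY=1.3000  stride 1/|dx|=1.1547 1/|dy|=2.0000
    cross x-line → (3,3), t=0.5081
    cross y-line → (3,4), t=1.3000
    cross x-line → (4,4), t=1.6628
    cross x-line → (5,4), t=2.8175 (wall)
  → r_1 = 2.8175
beam 2: φ=-90°, α=75°
  d=(0.2588,0.9659)  start (2,3)  tX=1.7000 tY=0.6729  stride 1/|dx|=3.8637 1/|dy|=1.0353
    cross y-line → (2,4), t=0.6729
    cross x-line → (3,4), t=1.7000
    cross y-line → (3,5), t=1.7082 (wall)
  → r_2 = 1.7082
beam 3: φ=-45°, α=120°
  d=(-0.5000,0.8660)  start (2,3)  tX=1.1200 tY=0.7506  stride 1/|dx|=2.0000 1/|dy|=1.1547
    cross y-line → (2,4), t=0.7506
    cross x-line → (1,4), t=1.1200
    cross y-line → (1,5), t=1.9053
    cross y-line → (1,6), t=3.0600
    cross x-line → (0,6), t=3.1200 (wall)
  → r_3 = 3.1200
beam 4: φ=0°, α=165°
  d=(-0.9659,0.2588)  start (2,3)  tX=0.5798 tY=2.5114  stride 1/|dx|=1.0353 1/|dy|=3.8637
    cross x-line → (1,3), t=0.5798
    cross x-line → (0,3), t=1.6150 (wall)
  → r_4 = 1.6150
beam 5: φ=45°, α=210°
  d=(-0.8660,-0.5000)  start (2,3)  tX=0.6466 tY=0.7000  stride 1/|dx|=1.1547 1/|dy|=2.0000
    cross x-line → (1,3), t=0.6466
    cross y-line → (1,2), t=0.7000
    cross x-line → (0,2), t=1.8013 (wall)
  → r_5 = 1.8013
beam 6: φ=90°, α=255°
  d=(-0.2588,-0.9659)  start (2,3)  tX=2.1637 tY=0.3623  stride 1/|dx|=3.8637 1/|dy|=1.0353
    cross y-line → (2,2), t=0.3623
    cross y-line → (2,1), t=1.3976
    cross x-line → (1,1), t=2.1637 (wall)
  → r_6 = 2.1637
beam 7: φ=135°, α=300°
  d=(0.5000,-0.8660)  start (2,3)  tX=0.8800 tY=0.4041  stride 1/|dx|=2.0000 1/|dy|=1.1547
    cross y-line → (2,2), t=0.4041
    cross x-line → (3,2), t=0.8800
    cross y-line → (3,1), t=1.5588
    cross y-line → (3,0), t=2.7135 (wall)
  → r_7 = 2.7135

ranges = [2.8175, 1.7082, 3.1200, 1.6150, 1.8013, 2.1637, 2.7135]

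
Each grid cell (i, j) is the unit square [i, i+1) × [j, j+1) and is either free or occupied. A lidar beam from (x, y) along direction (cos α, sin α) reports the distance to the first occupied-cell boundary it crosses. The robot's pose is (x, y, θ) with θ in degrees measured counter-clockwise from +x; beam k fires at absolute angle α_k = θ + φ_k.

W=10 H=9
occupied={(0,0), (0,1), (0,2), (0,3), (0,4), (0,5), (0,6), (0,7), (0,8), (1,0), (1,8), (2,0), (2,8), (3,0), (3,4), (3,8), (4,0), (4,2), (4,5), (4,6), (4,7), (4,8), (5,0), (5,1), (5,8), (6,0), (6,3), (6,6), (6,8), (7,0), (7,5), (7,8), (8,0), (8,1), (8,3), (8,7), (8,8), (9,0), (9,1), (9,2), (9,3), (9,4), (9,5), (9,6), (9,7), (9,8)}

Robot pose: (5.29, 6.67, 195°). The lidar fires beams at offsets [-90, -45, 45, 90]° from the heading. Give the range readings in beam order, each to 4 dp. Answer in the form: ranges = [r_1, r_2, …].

ranges = [1.1205, 0.3349, 0.5800, 2.7642]

beam 1: φ=-90°, α=105°
  cosα=-0.2588 sinα=0.9659 | (5,6) | tMaxX 1.1205 tMaxY 0.3416 | tΔX 3.8637 tΔY 1.0353
    t=0.3416 [y] (5,7)
    t=1.1205 [x] (4,7) — stop
  → r_1 = 1.1205
beam 2: φ=-45°, α=150°
  cosα=-0.8660 sinα=0.5000 | (5,6) | tMaxX 0.3349 tMaxY 0.6600 | tΔX 1.1547 tΔY 2.0000
    t=0.3349 [x] (4,6) — stop
  → r_2 = 0.3349
beam 3: φ=45°, α=240°
  cosα=-0.5000 sinα=-0.8660 | (5,6) | tMaxX 0.5800 tMaxY 0.7736 | tΔX 2.0000 tΔY 1.1547
    t=0.5800 [x] (4,6) — stop
  → r_3 = 0.5800
beam 4: φ=90°, α=285°
  cosα=0.2588 sinα=-0.9659 | (5,6) | tMaxX 2.7432 tMaxY 0.6936 | tΔX 3.8637 tΔY 1.0353
    t=0.6936 [y] (5,5)
    t=1.7289 [y] (5,4)
    t=2.7432 [x] (6,4)
    t=2.7642 [y] (6,3) — stop
  → r_4 = 2.7642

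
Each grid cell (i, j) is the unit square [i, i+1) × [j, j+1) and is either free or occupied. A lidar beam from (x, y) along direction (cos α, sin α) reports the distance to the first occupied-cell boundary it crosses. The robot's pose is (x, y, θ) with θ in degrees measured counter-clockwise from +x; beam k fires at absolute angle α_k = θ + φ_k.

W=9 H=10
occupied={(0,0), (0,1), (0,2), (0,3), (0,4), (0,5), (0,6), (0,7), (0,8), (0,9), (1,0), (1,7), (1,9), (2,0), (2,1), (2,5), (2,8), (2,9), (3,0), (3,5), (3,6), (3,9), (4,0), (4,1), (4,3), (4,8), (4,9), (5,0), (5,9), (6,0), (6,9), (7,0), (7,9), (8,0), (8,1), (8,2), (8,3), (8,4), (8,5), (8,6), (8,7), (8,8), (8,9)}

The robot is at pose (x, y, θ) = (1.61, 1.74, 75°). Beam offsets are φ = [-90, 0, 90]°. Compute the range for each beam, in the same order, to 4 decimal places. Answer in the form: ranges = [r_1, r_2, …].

beam 1: φ=-90°, α=345°
  dir = (cos 345°, sin 345°) = (0.9659, -0.2588); from cell (1,1)
  next x-line at t=0.4038, next y-line at t=2.8591; Δt_x=1.0353, Δt_y=3.8637
    x: enter (2,1) at t=0.4038 ← occupied
  → r_1 = 0.4038
beam 2: φ=0°, α=75°
  dir = (cos 75°, sin 75°) = (0.2588, 0.9659); from cell (1,1)
  next x-line at t=1.5068, next y-line at t=0.2692; Δt_x=3.8637, Δt_y=1.0353
    y: enter (1,2) at t=0.2692
    y: enter (1,3) at t=1.3044
    x: enter (2,3) at t=1.5068
    y: enter (2,4) at t=2.3397
    y: enter (2,5) at t=3.3750 ← occupied
  → r_2 = 3.3750
beam 3: φ=90°, α=165°
  dir = (cos 165°, sin 165°) = (-0.9659, 0.2588); from cell (1,1)
  next x-line at t=0.6315, next y-line at t=1.0046; Δt_x=1.0353, Δt_y=3.8637
    x: enter (0,1) at t=0.6315 ← occupied
  → r_3 = 0.6315

ranges = [0.4038, 3.3750, 0.6315]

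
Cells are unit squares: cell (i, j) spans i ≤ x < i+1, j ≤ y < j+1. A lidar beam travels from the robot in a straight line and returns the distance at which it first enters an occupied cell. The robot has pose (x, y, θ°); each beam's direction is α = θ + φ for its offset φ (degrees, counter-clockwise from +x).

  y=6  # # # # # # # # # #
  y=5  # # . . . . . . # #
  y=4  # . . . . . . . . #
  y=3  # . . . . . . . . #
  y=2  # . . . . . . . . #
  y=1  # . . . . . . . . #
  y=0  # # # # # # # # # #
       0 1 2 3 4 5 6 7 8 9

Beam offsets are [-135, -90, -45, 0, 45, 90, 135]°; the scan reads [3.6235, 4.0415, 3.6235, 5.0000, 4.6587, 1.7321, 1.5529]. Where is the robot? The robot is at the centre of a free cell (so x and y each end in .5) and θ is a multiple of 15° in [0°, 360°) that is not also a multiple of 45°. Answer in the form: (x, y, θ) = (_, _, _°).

(x, y, θ) = (5.5, 2.5, 150°)

Enumerate (i+0.5, j+0.5, θ) over the 38 free cells and 16 admissible headings. For each, cast all 7 beams and compare to the given ranges.
  (2.5, 2.5, 165°): beam 1 = 6.3509 ≠ 3.6235 ✗
  (4.5, 3.5, 150°): beam 1 = 4.6587 ≠ 3.6235 ✗
  (7.5, 1.5, 210°): beam 2 = 5.1962 ≠ 4.0415 ✗
  (5.5, 5.5, 300°): beam 1 = 1.9319 ≠ 3.6235 ✗
  …
  (5.5, 2.5, 150°): r_1=3.6235, r_2=4.0415, r_3=3.6235, r_4=5.0000, r_5=4.6587, r_6=1.7321, r_7=1.5529 — all match ✓
Unique over the lattice → pose = (5.5, 2.5, 150°).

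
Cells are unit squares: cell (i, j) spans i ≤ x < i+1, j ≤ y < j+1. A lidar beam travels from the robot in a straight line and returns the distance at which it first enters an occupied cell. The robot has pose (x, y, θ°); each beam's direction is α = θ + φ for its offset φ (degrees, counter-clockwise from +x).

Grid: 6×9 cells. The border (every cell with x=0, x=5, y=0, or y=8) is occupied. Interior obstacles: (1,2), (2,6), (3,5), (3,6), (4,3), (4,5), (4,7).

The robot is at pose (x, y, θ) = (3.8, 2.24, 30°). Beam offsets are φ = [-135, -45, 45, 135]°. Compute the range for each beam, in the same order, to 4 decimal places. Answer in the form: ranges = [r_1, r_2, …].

ranges = [1.2837, 1.2423, 0.7868, 1.8635]

beam 1: φ=-135°, α=255°
  d=(-0.2588,-0.9659)  start (3,2)  tX=3.0910 tY=0.2485  stride 1/|dx|=3.8637 1/|dy|=1.0353
    cross y-line → (3,1), t=0.2485
    cross y-line → (3,0), t=1.2837 (wall)
  → r_1 = 1.2837
beam 2: φ=-45°, α=345°
  d=(0.9659,-0.2588)  start (3,2)  tX=0.2071 tY=0.9273  stride 1/|dx|=1.0353 1/|dy|=3.8637
    cross x-line → (4,2), t=0.2071
    cross y-line → (4,1), t=0.9273
    cross x-line → (5,1), t=1.2423 (wall)
  → r_2 = 1.2423
beam 3: φ=45°, α=75°
  d=(0.2588,0.9659)  start (3,2)  tX=0.7727 tY=0.7868  stride 1/|dx|=3.8637 1/|dy|=1.0353
    cross x-line → (4,2), t=0.7727
    cross y-line → (4,3), t=0.7868 (wall)
  → r_3 = 0.7868
beam 4: φ=135°, α=165°
  d=(-0.9659,0.2588)  start (3,2)  tX=0.8282 tY=2.9364  stride 1/|dx|=1.0353 1/|dy|=3.8637
    cross x-line → (2,2), t=0.8282
    cross x-line → (1,2), t=1.8635 (wall)
  → r_4 = 1.8635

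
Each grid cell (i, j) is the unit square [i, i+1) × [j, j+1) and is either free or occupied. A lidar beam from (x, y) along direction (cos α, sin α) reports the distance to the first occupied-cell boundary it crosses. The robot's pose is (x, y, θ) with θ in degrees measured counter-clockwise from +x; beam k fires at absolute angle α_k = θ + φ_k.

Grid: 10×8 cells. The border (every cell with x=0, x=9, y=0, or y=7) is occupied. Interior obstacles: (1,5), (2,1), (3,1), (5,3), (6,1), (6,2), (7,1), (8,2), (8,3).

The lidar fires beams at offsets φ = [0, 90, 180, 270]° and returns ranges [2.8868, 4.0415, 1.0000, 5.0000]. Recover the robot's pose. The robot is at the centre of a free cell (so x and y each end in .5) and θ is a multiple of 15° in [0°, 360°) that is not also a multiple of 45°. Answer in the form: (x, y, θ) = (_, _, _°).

The pose lattice has 39·16 = 624 candidates. Test each by forward raycasting.
  (2.5, 3.5, 60°): beam 1 = 4.0415 ≠ 2.8868 ✗
  (7.5, 5.5, 120°): beam 1 = 1.7321 ≠ 2.8868 ✗
  (8.5, 6.5, 300°): beam 1 = 1.0000 ≠ 2.8868 ✗
  …
  (4.5, 4.5, 120°): r_1=2.8868, r_2=4.0415, r_3=1.0000, r_4=5.0000 — all match ✓
Unique over the lattice → pose = (4.5, 4.5, 120°).

(x, y, θ) = (4.5, 4.5, 120°)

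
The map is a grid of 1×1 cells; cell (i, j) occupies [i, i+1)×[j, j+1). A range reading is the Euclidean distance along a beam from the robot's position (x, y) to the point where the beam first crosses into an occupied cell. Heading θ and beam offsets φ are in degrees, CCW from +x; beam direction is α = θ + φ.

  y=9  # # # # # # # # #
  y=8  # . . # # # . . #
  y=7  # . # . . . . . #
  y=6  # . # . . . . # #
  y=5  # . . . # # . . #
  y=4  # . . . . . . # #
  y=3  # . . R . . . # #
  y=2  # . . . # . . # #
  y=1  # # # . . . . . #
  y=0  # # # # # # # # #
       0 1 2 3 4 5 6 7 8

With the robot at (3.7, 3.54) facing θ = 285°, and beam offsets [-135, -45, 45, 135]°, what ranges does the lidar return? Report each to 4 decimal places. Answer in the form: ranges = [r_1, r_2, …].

ranges = [3.1177, 1.7782, 1.0800, 1.6859]

beam 1: φ=-135°, α=150°
  cosα=-0.8660 sinα=0.5000 | (3,3) | tMaxX 0.8083 tMaxY 0.9200 | tΔX 1.1547 tΔY 2.0000
    t=0.8083 [x] (2,3)
    t=0.9200 [y] (2,4)
    t=1.9630 [x] (1,4)
    t=2.9200 [y] (1,5)
    t=3.1177 [x] (0,5) — stop
  → r_1 = 3.1177
beam 2: φ=-45°, α=240°
  cosα=-0.5000 sinα=-0.8660 | (3,3) | tMaxX 1.4000 tMaxY 0.6235 | tΔX 2.0000 tΔY 1.1547
    t=0.6235 [y] (3,2)
    t=1.4000 [x] (2,2)
    t=1.7782 [y] (2,1) — stop
  → r_2 = 1.7782
beam 3: φ=45°, α=330°
  cosα=0.8660 sinα=-0.5000 | (3,3) | tMaxX 0.3464 tMaxY 1.0800 | tΔX 1.1547 tΔY 2.0000
    t=0.3464 [x] (4,3)
    t=1.0800 [y] (4,2) — stop
  → r_3 = 1.0800
beam 4: φ=135°, α=60°
  cosα=0.5000 sinα=0.8660 | (3,3) | tMaxX 0.6000 tMaxY 0.5312 | tΔX 2.0000 tΔY 1.1547
    t=0.5312 [y] (3,4)
    t=0.6000 [x] (4,4)
    t=1.6859 [y] (4,5) — stop
  → r_4 = 1.6859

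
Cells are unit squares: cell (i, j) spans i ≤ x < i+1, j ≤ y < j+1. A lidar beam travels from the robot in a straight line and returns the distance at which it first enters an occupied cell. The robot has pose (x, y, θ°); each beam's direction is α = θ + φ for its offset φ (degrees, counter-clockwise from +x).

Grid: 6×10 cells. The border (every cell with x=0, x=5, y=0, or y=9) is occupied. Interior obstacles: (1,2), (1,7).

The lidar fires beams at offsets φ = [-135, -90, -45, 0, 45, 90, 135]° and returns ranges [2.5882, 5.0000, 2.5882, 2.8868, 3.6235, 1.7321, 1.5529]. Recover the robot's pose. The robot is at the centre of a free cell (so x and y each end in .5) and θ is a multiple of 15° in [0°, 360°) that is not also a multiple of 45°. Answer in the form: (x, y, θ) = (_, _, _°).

The pose lattice has 30·16 = 480 candidates. Test each by forward raycasting.
  (1.5, 3.5, 330°): beam 1 = 0.5176 ≠ 2.5882 ✗
  (2.5, 2.5, 330°): beam 1 = 0.5176 ≠ 2.5882 ✗
  (2.5, 5.5, 300°): beam 1 = 1.5529 ≠ 2.5882 ✗
  (3.5, 2.5, 165°): beam 1 = 1.7321 ≠ 2.5882 ✗
  …
  (2.5, 5.5, 30°): r_1=2.5882, r_2=5.0000, r_3=2.5882, r_4=2.8868, r_5=3.6235, r_6=1.7321, r_7=1.5529 — all match ✓
No second candidate reproduces the full scan.

(x, y, θ) = (2.5, 5.5, 30°)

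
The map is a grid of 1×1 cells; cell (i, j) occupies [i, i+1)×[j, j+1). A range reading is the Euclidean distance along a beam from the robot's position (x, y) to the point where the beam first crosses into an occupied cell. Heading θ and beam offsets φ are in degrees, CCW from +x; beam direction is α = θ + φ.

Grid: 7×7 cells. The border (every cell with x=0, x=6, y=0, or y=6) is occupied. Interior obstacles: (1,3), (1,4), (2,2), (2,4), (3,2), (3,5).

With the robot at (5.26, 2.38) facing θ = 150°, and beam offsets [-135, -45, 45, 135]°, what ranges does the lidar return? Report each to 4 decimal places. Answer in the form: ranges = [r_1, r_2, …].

ranges = [0.7661, 3.7477, 1.3044, 1.4287]

beam 1: φ=-135°, α=15°
  direction (0.9659, 0.2588); cell (5,2); t to first gridline: x 0.7661, y 2.3955 (then +1.0353 / +3.8637)
    (6,2) via x @ 0.7661  # hit
  → r_1 = 0.7661
beam 2: φ=-45°, α=105°
  direction (-0.2588, 0.9659); cell (5,2); t to first gridline: x 1.0046, y 0.6419 (then +3.8637 / +1.0353)
    (5,3) via y @ 0.6419
    (4,3) via x @ 1.0046
    (4,4) via y @ 1.6771
    (4,5) via y @ 2.7124
    (4,6) via y @ 3.7477  # hit
  → r_2 = 3.7477
beam 3: φ=45°, α=195°
  direction (-0.9659, -0.2588); cell (5,2); t to first gridline: x 0.2692, y 1.4682 (then +1.0353 / +3.8637)
    (4,2) via x @ 0.2692
    (3,2) via x @ 1.3044  # hit
  → r_3 = 1.3044
beam 4: φ=135°, α=285°
  direction (0.2588, -0.9659); cell (5,2); t to first gridline: x 2.8591, y 0.3934 (then +3.8637 / +1.0353)
    (5,1) via y @ 0.3934
    (5,0) via y @ 1.4287  # hit
  → r_4 = 1.4287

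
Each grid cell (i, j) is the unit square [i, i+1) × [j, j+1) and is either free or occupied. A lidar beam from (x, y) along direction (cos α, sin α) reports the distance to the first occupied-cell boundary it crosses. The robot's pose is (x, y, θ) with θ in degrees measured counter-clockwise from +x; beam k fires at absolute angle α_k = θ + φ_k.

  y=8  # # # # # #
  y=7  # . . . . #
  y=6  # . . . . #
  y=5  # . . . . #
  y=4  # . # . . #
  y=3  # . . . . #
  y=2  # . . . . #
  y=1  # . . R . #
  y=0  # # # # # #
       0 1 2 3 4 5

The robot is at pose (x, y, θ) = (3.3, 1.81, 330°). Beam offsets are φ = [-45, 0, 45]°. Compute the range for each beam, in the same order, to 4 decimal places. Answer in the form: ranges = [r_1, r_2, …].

ranges = [0.8386, 1.6200, 1.7600]

beam 1: φ=-45°, α=285°
  dir = (cos 285°, sin 285°) = (0.2588, -0.9659); from cell (3,1)
  next x-line at t=2.7046, next y-line at t=0.8386; Δt_x=3.8637, Δt_y=1.0353
    y: enter (3,0) at t=0.8386 ← occupied
  → r_1 = 0.8386
beam 2: φ=0°, α=330°
  dir = (cos 330°, sin 330°) = (0.8660, -0.5000); from cell (3,1)
  next x-line at t=0.8083, next y-line at t=1.6200; Δt_x=1.1547, Δt_y=2.0000
    x: enter (4,1) at t=0.8083
    y: enter (4,0) at t=1.6200 ← occupied
  → r_2 = 1.6200
beam 3: φ=45°, α=15°
  dir = (cos 15°, sin 15°) = (0.9659, 0.2588); from cell (3,1)
  next x-line at t=0.7247, next y-line at t=0.7341; Δt_x=1.0353, Δt_y=3.8637
    x: enter (4,1) at t=0.7247
    y: enter (4,2) at t=0.7341
    x: enter (5,2) at t=1.7600 ← occupied
  → r_3 = 1.7600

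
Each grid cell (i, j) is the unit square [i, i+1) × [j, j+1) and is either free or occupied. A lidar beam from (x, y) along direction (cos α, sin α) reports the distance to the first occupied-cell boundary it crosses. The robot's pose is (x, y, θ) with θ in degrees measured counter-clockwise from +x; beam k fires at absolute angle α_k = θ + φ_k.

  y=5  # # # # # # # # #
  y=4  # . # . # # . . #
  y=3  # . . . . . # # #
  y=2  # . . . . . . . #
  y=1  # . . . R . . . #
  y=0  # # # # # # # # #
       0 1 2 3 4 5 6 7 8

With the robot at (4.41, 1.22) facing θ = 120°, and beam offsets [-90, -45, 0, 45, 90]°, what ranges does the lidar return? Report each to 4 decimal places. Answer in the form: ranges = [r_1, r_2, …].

beam 1: φ=-90°, α=30°
  direction (0.8660, 0.5000); cell (4,1); t to first gridline: x 0.6813, y 1.5600 (then +1.1547 / +2.0000)
    (5,1) via x @ 0.6813
    (5,2) via y @ 1.5600
    (6,2) via x @ 1.8360
    (7,2) via x @ 2.9907
    (7,3) via y @ 3.5600  # hit
  → r_1 = 3.5600
beam 2: φ=-45°, α=75°
  direction (0.2588, 0.9659); cell (4,1); t to first gridline: x 2.2796, y 0.8075 (then +3.8637 / +1.0353)
    (4,2) via y @ 0.8075
    (4,3) via y @ 1.8428
    (5,3) via x @ 2.2796
    (5,4) via y @ 2.8781  # hit
  → r_2 = 2.8781
beam 3: φ=0°, α=120°
  direction (-0.5000, 0.8660); cell (4,1); t to first gridline: x 0.8200, y 0.9007 (then +2.0000 / +1.1547)
    (3,1) via x @ 0.8200
    (3,2) via y @ 0.9007
    (3,3) via y @ 2.0554
    (2,3) via x @ 2.8200
    (2,4) via y @ 3.2101  # hit
  → r_3 = 3.2101
beam 4: φ=45°, α=165°
  direction (-0.9659, 0.2588); cell (4,1); t to first gridline: x 0.4245, y 3.0137 (then +1.0353 / +3.8637)
    (3,1) via x @ 0.4245
    (2,1) via x @ 1.4597
    (1,1) via x @ 2.4950
    (1,2) via y @ 3.0137
    (0,2) via x @ 3.5303  # hit
  → r_4 = 3.5303
beam 5: φ=90°, α=210°
  direction (-0.8660, -0.5000); cell (4,1); t to first gridline: x 0.4734, y 0.4400 (then +1.1547 / +2.0000)
    (4,0) via y @ 0.4400  # hit
  → r_5 = 0.4400

ranges = [3.5600, 2.8781, 3.2101, 3.5303, 0.4400]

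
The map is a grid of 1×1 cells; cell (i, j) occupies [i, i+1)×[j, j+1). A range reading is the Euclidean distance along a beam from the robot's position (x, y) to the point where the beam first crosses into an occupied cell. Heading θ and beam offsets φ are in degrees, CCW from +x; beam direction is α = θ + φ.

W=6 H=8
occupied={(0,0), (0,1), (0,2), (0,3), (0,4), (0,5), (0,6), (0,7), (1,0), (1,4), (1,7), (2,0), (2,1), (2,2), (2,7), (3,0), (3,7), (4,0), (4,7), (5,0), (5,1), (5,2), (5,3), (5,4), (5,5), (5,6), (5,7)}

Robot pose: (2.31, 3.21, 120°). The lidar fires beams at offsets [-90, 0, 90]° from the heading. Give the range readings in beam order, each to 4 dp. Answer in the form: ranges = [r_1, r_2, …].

beam 1: φ=-90°, α=30°
  d=(0.8660,0.5000)  start (2,3)  tX=0.7967 tY=1.5800  stride 1/|dx|=1.1547 1/|dy|=2.0000
    cross x-line → (3,3), t=0.7967
    cross y-line → (3,4), t=1.5800
    cross x-line → (4,4), t=1.9514
    cross x-line → (5,4), t=3.1061 (wall)
  → r_1 = 3.1061
beam 2: φ=0°, α=120°
  d=(-0.5000,0.8660)  start (2,3)  tX=0.6200 tY=0.9122  stride 1/|dx|=2.0000 1/|dy|=1.1547
    cross x-line → (1,3), t=0.6200
    cross y-line → (1,4), t=0.9122 (wall)
  → r_2 = 0.9122
beam 3: φ=90°, α=210°
  d=(-0.8660,-0.5000)  start (2,3)  tX=0.3580 tY=0.4200  stride 1/|dx|=1.1547 1/|dy|=2.0000
    cross x-line → (1,3), t=0.3580
    cross y-line → (1,2), t=0.4200
    cross x-line → (0,2), t=1.5127 (wall)
  → r_3 = 1.5127

ranges = [3.1061, 0.9122, 1.5127]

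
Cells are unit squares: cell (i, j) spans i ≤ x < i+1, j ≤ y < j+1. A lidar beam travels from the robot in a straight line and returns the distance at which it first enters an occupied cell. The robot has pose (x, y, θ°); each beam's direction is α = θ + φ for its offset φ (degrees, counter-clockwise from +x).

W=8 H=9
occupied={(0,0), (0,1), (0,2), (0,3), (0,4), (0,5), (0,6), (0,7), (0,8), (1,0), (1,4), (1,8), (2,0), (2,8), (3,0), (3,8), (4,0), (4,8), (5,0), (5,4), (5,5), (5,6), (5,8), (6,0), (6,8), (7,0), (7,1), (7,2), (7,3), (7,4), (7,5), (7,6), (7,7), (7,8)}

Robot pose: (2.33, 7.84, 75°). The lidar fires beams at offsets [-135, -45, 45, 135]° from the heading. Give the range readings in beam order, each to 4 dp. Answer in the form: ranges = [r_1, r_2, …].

beam 1: φ=-135°, α=300°
  dir = (cos 300°, sin 300°) = (0.5000, -0.8660); from cell (2,7)
  next x-line at t=1.3400, next y-line at t=0.9699; Δt_x=2.0000, Δt_y=1.1547
    y: enter (2,6) at t=0.9699
    x: enter (3,6) at t=1.3400
    y: enter (3,5) at t=2.1246
    y: enter (3,4) at t=3.2793
    x: enter (4,4) at t=3.3400
    y: enter (4,3) at t=4.4341
    x: enter (5,3) at t=5.3400
    y: enter (5,2) at t=5.5888
    y: enter (5,1) at t=6.7435
    x: enter (6,1) at t=7.3400
    y: enter (6,0) at t=7.8982 ← occupied
  → r_1 = 7.8982
beam 2: φ=-45°, α=30°
  dir = (cos 30°, sin 30°) = (0.8660, 0.5000); from cell (2,7)
  next x-line at t=0.7736, next y-line at t=0.3200; Δt_x=1.1547, Δt_y=2.0000
    y: enter (2,8) at t=0.3200 ← occupied
  → r_2 = 0.3200
beam 3: φ=45°, α=120°
  dir = (cos 120°, sin 120°) = (-0.5000, 0.8660); from cell (2,7)
  next x-line at t=0.6600, next y-line at t=0.1848; Δt_x=2.0000, Δt_y=1.1547
    y: enter (2,8) at t=0.1848 ← occupied
  → r_3 = 0.1848
beam 4: φ=135°, α=210°
  dir = (cos 210°, sin 210°) = (-0.8660, -0.5000); from cell (2,7)
  next x-line at t=0.3811, next y-line at t=1.6800; Δt_x=1.1547, Δt_y=2.0000
    x: enter (1,7) at t=0.3811
    x: enter (0,7) at t=1.5358 ← occupied
  → r_4 = 1.5358

ranges = [7.8982, 0.3200, 0.1848, 1.5358]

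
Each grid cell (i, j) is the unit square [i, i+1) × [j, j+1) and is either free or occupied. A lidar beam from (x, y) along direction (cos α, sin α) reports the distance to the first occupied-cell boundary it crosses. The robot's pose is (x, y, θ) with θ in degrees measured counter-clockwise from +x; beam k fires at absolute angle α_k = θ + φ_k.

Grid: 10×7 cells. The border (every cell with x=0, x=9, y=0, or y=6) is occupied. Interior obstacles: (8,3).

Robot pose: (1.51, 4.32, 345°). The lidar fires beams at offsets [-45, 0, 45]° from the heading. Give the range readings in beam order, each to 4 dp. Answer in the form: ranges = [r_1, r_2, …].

beam 1: φ=-45°, α=300°
  dir = (cos 300°, sin 300°) = (0.5000, -0.8660); from cell (1,4)
  next x-line at t=0.9800, next y-line at t=0.3695; Δt_x=2.0000, Δt_y=1.1547
    y: enter (1,3) at t=0.3695
    x: enter (2,3) at t=0.9800
    y: enter (2,2) at t=1.5242
    y: enter (2,1) at t=2.6789
    x: enter (3,1) at t=2.9800
    y: enter (3,0) at t=3.8336 ← occupied
  → r_1 = 3.8336
beam 2: φ=0°, α=345°
  dir = (cos 345°, sin 345°) = (0.9659, -0.2588); from cell (1,4)
  next x-line at t=0.5073, next y-line at t=1.2364; Δt_x=1.0353, Δt_y=3.8637
    x: enter (2,4) at t=0.5073
    y: enter (2,3) at t=1.2364
    x: enter (3,3) at t=1.5426
    x: enter (4,3) at t=2.5778
    x: enter (5,3) at t=3.6131
    x: enter (6,3) at t=4.6484
    y: enter (6,2) at t=5.1001
    x: enter (7,2) at t=5.6837
    x: enter (8,2) at t=6.7189
    x: enter (9,2) at t=7.7542 ← occupied
  → r_2 = 7.7542
beam 3: φ=45°, α=30°
  dir = (cos 30°, sin 30°) = (0.8660, 0.5000); from cell (1,4)
  next x-line at t=0.5658, next y-line at t=1.3600; Δt_x=1.1547, Δt_y=2.0000
    x: enter (2,4) at t=0.5658
    y: enter (2,5) at t=1.3600
    x: enter (3,5) at t=1.7205
    x: enter (4,5) at t=2.8752
    y: enter (4,6) at t=3.3600 ← occupied
  → r_3 = 3.3600

ranges = [3.8336, 7.7542, 3.3600]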